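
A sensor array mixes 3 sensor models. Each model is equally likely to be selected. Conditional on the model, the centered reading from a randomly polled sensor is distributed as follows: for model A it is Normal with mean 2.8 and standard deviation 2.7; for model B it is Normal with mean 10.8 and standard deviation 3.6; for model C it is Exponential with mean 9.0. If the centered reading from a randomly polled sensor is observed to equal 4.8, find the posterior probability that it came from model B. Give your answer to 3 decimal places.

Likelihoods f(4.8 | ·): A: 0.112305; B: 0.0276325; C: 0.0651829.
Posterior ∝ prior × likelihood. Numerator for B: 0.333333·0.0276325 = 0.00921085.
Normalizing constant: 0.333333·0.112305 + 0.333333·0.0276325 + 0.333333·0.0651829 = 0.0683734.
P(B | observation) = 0.00921085 / 0.0683734 = 0.134714.

0.135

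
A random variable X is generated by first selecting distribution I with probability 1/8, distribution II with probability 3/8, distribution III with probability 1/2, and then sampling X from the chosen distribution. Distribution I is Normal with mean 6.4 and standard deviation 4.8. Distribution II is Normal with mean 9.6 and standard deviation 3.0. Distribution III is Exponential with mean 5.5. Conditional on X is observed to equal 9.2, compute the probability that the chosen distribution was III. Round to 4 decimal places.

0.2268

Likelihoods f(9.2 | ·): I: 0.0701098; II: 0.131804; III: 0.0341335.
Posterior ∝ prior × likelihood. Numerator for III: 0.5·0.0341335 = 0.0170668.
Normalizing constant: 0.125·0.0701098 + 0.375·0.131804 + 0.5·0.0341335 = 0.075257.
P(III | observation) = 0.0170668 / 0.075257 = 0.22678.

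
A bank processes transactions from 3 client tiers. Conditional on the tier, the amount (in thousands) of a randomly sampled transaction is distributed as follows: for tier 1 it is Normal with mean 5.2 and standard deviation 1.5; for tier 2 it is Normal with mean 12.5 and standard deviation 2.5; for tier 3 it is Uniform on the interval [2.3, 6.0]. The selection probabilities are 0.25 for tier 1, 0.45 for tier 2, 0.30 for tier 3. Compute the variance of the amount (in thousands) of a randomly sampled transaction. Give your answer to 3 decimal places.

19.208

Per component, 1: μ=5.2, E[X²]=29.29; 2: μ=12.5, E[X²]=162.5; 3: μ=4.15, E[X²]=18.3633.
E[X] = 0.25·5.2 + 0.45·12.5 + 0.3·4.15 = 8.17.
E[X²] = 0.25·29.29 + 0.45·162.5 + 0.3·18.3633 = 85.9565.
Var(X) = E[X²] − (E[X])² = 85.9565 − 66.7489 = 19.2076.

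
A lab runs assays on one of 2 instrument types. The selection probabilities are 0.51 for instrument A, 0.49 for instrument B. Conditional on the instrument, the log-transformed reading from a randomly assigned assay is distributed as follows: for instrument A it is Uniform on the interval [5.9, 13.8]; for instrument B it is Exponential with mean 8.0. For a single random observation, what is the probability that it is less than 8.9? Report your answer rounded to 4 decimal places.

Conditional on each instrument, P(X < 8.9): A: 0.379747; B: 0.671264.
By total probability, P(X < 8.9) = 0.51·0.379747 + 0.49·0.671264 = 0.52259.

0.5226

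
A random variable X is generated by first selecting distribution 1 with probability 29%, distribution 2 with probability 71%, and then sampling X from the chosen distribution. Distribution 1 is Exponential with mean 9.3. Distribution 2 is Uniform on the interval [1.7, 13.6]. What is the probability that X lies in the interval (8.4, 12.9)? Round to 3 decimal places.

0.314

Conditional on each component, P(8.4 < X < 12.9): 1: 0.155461; 2: 0.378151.
By total probability, P(8.4 < X < 12.9) = 0.29·0.155461 + 0.71·0.378151 = 0.313571.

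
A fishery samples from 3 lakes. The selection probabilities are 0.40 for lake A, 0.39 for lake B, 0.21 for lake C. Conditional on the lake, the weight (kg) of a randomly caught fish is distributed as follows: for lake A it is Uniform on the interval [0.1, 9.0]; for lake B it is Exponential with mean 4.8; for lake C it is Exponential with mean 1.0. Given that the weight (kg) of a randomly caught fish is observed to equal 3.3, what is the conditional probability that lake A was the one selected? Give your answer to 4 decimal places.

Likelihoods f(3.3 | ·): A: 0.11236; B: 0.104757; C: 0.0368832.
Posterior ∝ prior × likelihood. Numerator for A: 0.4·0.11236 = 0.0449438.
Normalizing constant: 0.4·0.11236 + 0.39·0.104757 + 0.21·0.0368832 = 0.0935444.
P(A | observation) = 0.0449438 / 0.0935444 = 0.480455.

0.4805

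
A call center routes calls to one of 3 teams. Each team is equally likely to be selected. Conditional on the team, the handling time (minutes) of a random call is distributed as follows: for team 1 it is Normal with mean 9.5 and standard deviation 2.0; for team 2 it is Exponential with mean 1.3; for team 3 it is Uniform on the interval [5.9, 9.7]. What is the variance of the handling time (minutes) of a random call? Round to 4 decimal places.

Per component, 1: μ=9.5, E[X²]=94.25; 2: μ=1.3, E[X²]=3.38; 3: μ=7.8, E[X²]=62.0433.
E[X] = 0.333333·9.5 + 0.333333·1.3 + 0.333333·7.8 = 6.2.
E[X²] = 0.333333·94.25 + 0.333333·3.38 + 0.333333·62.0433 = 53.2244.
Var(X) = E[X²] − (E[X])² = 53.2244 − 38.44 = 14.7844.

14.7844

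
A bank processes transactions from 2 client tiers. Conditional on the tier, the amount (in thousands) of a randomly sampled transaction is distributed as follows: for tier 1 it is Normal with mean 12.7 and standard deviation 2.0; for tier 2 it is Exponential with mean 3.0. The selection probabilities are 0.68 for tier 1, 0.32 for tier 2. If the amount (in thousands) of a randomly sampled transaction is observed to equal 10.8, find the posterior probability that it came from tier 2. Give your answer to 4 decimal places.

0.0326

Likelihoods f(10.8 | ·): 1: 0.12703; 2: 0.00910791.
Posterior ∝ prior × likelihood. Numerator for 2: 0.32·0.00910791 = 0.00291453.
Normalizing constant: 0.68·0.12703 + 0.32·0.00910791 = 0.0892946.
P(2 | observation) = 0.00291453 / 0.0892946 = 0.0326395.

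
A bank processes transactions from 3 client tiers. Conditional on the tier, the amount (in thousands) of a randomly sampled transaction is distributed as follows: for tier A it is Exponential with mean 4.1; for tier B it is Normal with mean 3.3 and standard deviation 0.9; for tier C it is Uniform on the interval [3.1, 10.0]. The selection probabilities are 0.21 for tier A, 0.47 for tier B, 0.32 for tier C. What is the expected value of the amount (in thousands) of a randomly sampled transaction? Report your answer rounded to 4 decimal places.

4.5080

Component means — A: 4.1; B: 3.3; C: 6.55.
E[X] = 0.21·4.1 + 0.47·3.3 + 0.32·6.55 = 4.508.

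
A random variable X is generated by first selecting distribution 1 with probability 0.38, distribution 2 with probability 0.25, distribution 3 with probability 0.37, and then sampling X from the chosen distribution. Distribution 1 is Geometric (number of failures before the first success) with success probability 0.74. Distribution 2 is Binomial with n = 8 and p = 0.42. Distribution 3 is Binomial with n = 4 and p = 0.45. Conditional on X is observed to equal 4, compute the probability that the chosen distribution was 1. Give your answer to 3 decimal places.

Likelihoods P(X=4 | ·): 1: 0.00338162; 2: 0.246494; 3: 0.0410063.
Posterior ∝ prior × likelihood. Numerator for 1: 0.38·0.00338162 = 0.00128502.
Normalizing constant: 0.38·0.00338162 + 0.25·0.246494 + 0.37·0.0410063 = 0.0780809.
P(1 | observation) = 0.00128502 / 0.0780809 = 0.0164575.

0.016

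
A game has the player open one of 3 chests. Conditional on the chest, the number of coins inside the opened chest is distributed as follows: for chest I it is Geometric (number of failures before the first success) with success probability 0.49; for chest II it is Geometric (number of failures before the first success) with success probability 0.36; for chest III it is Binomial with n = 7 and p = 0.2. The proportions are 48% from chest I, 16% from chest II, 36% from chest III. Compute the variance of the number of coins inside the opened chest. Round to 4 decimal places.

2.2851

Per component, I: μ=1.04082, E[X²]=3.20741; II: μ=1.77778, E[X²]=8.09877; III: μ=1.4, E[X²]=3.08.
E[X] = 0.48·1.04082 + 0.16·1.77778 + 0.36·1.4 = 1.28804.
E[X²] = 0.48·3.20741 + 0.16·8.09877 + 0.36·3.08 = 3.94416.
Var(X) = E[X²] − (E[X])² = 3.94416 − 1.65904 = 2.28512.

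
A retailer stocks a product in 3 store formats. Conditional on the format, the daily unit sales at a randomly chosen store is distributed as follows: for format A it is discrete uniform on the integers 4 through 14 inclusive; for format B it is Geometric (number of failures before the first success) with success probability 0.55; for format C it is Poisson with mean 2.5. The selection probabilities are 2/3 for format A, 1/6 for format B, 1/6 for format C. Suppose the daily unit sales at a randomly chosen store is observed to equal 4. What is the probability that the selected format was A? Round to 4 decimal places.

Likelihoods P(X=4 | ·): A: 0.0909091; B: 0.0225534; C: 0.133602.
Posterior ∝ prior × likelihood. Numerator for A: 0.666667·0.0909091 = 0.0606061.
Normalizing constant: 0.666667·0.0909091 + 0.166667·0.0225534 + 0.166667·0.133602 = 0.0866319.
P(A | observation) = 0.0606061 / 0.0866319 = 0.699581.

0.6996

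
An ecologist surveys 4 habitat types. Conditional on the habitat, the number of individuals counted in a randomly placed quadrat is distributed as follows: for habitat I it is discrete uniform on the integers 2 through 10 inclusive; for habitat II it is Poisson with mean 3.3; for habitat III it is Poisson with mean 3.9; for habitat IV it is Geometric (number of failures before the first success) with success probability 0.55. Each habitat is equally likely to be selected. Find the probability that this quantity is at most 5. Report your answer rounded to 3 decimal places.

0.780

Conditional on each habitat, P(X ≤ 5): I: 0.444444; II: 0.882877; III: 0.800558; IV: 0.991696.
By total probability, P(X ≤ 5) = 0.25·0.444444 + 0.25·0.882877 + 0.25·0.800558 + 0.25·0.991696 = 0.779894.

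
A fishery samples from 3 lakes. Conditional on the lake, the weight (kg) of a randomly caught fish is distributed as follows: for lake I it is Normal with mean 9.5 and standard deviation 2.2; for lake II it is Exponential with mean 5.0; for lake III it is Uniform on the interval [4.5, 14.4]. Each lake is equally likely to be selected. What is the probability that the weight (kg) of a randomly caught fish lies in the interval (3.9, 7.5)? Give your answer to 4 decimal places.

0.2382

Conditional on each lake, P(3.9 < X < 7.5): I: 0.176194; II: 0.235276; III: 0.30303.
By total probability, P(3.9 < X < 7.5) = 0.333333·0.176194 + 0.333333·0.235276 + 0.333333·0.30303 = 0.238167.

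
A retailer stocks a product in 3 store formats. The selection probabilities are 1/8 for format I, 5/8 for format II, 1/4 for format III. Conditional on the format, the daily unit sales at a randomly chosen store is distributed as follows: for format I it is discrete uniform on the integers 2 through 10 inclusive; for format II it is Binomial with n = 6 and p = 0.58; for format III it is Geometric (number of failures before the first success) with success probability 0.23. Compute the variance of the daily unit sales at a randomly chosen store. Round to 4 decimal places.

6.1044

Per component, I: μ=6, E[X²]=42.6667; II: μ=3.48, E[X²]=13.572; III: μ=3.34783, E[X²]=25.7637.
E[X] = 0.125·6 + 0.625·3.48 + 0.25·3.34783 = 3.76196.
E[X²] = 0.125·42.6667 + 0.625·13.572 + 0.25·25.7637 = 20.2568.
Var(X) = E[X²] − (E[X])² = 20.2568 − 14.1523 = 6.10444.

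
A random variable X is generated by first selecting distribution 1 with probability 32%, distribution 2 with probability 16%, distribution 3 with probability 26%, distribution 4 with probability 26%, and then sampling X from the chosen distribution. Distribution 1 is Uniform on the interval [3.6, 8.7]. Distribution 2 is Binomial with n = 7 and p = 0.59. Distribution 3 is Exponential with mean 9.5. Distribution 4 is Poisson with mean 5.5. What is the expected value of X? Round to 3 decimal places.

Component means — 1: 6.15; 2: 4.13; 3: 9.5; 4: 5.5.
E[X] = 0.32·6.15 + 0.16·4.13 + 0.26·9.5 + 0.26·5.5 = 6.5288.

6.529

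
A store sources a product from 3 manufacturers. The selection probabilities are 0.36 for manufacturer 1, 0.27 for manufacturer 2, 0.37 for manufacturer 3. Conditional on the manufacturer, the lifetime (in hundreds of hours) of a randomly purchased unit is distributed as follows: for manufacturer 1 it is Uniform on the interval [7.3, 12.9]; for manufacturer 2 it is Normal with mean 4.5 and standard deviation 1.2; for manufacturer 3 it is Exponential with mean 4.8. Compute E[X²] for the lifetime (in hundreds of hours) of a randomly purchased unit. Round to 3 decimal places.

For each component E[X²] = Var + (mean)², giving 1: 104.623; 2: 21.69; 3: 46.08.
Overall E[X²] = 0.36·104.623 + 0.27·21.69 + 0.37·46.08 = 60.5703.

60.570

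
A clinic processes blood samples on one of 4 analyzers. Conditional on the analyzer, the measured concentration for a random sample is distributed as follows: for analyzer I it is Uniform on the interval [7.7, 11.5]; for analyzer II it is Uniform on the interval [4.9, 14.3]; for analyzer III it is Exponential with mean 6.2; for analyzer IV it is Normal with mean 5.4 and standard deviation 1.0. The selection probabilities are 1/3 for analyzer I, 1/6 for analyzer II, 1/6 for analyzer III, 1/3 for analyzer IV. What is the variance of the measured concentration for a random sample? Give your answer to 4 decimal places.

Per component, I: μ=9.6, E[X²]=93.3633; II: μ=9.6, E[X²]=99.5233; III: μ=6.2, E[X²]=76.88; IV: μ=5.4, E[X²]=30.16.
E[X] = 0.333333·9.6 + 0.166667·9.6 + 0.166667·6.2 + 0.333333·5.4 = 7.63333.
E[X²] = 0.333333·93.3633 + 0.166667·99.5233 + 0.166667·76.88 + 0.333333·30.16 = 70.575.
Var(X) = E[X²] − (E[X])² = 70.575 − 58.2678 = 12.3072.

12.3072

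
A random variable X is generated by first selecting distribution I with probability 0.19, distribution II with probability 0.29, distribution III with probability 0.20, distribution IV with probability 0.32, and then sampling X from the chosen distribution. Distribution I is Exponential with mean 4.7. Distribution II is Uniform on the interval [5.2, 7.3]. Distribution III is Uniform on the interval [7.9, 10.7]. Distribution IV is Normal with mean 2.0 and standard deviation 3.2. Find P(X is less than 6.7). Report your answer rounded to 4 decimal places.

Conditional on each component, P(X < 6.7): I: 0.759619; II: 0.714286; III: 0; IV: 0.92905.
By total probability, P(X < 6.7) = 0.19·0.759619 + 0.29·0.714286 + 0.2·0 + 0.32·0.92905 = 0.648766.

0.6488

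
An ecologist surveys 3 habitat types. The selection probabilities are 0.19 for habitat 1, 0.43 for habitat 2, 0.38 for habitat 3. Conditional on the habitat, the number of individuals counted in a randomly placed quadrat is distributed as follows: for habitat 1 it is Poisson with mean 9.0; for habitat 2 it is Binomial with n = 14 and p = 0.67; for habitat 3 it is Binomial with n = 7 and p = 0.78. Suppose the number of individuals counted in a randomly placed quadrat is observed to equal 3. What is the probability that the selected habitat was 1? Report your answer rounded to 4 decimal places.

0.1594

Likelihoods P(X=3 | ·): 1: 0.0149943; 2: 0.000553324; 3: 0.0389083.
Posterior ∝ prior × likelihood. Numerator for 1: 0.19·0.0149943 = 0.00284892.
Normalizing constant: 0.19·0.0149943 + 0.43·0.000553324 + 0.38·0.0389083 = 0.017872.
P(1 | observation) = 0.00284892 / 0.017872 = 0.159407.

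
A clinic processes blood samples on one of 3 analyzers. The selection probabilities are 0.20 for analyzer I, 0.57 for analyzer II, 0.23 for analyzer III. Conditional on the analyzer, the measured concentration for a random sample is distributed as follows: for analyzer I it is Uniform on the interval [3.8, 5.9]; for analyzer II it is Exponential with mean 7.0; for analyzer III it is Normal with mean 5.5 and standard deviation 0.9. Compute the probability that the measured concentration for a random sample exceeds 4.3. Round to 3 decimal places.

Conditional on each analyzer, P(X > 4.3): I: 0.761905; II: 0.541027; III: 0.908789.
By total probability, P(X > 4.3) = 0.2·0.761905 + 0.57·0.541027 + 0.23·0.908789 = 0.669788.

0.670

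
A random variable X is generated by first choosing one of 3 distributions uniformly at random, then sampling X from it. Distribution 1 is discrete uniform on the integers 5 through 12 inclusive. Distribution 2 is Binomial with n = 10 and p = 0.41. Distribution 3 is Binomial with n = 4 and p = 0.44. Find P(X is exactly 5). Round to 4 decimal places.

0.1112

Conditional on each component, P(X = 5): 1: 0.125; 2: 0.208728; 3: 0.
By total probability, P(X = 5) = 0.333333·0.125 + 0.333333·0.208728 + 0.333333·0 = 0.111243.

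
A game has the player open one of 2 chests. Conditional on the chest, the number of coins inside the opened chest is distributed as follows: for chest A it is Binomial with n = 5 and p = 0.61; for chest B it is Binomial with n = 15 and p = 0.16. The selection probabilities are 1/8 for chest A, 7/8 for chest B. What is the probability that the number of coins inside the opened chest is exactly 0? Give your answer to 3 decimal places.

Conditional on each chest, P(X = 0): A: 0.00902242; B: 0.0731458.
By total probability, P(X = 0) = 0.125·0.00902242 + 0.875·0.0731458 = 0.0651304.

0.065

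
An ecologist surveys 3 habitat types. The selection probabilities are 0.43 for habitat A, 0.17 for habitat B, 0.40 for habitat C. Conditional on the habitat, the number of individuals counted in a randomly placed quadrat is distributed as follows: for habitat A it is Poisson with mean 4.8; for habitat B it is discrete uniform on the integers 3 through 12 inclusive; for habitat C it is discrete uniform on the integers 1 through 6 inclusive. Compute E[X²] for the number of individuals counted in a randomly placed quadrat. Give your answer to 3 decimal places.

29.003

For each component E[X²] = Var + (mean)², giving A: 27.84; B: 64.5; C: 15.1667.
Overall E[X²] = 0.43·27.84 + 0.17·64.5 + 0.4·15.1667 = 29.0029.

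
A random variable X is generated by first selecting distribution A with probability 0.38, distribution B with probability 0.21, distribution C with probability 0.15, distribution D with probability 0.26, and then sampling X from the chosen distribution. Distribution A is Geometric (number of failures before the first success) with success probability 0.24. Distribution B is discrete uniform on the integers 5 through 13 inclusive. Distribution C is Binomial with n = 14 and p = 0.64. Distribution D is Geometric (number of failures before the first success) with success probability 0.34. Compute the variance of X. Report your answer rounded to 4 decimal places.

Per component, A: μ=3.16667, E[X²]=23.2222; B: μ=9, E[X²]=87.6667; C: μ=8.96, E[X²]=83.5072; D: μ=1.94118, E[X²]=9.47751.
E[X] = 0.38·3.16667 + 0.21·9 + 0.15·8.96 + 0.26·1.94118 = 4.94204.
E[X²] = 0.38·23.2222 + 0.21·87.6667 + 0.15·83.5072 + 0.26·9.47751 = 42.2247.
Var(X) = E[X²] − (E[X])² = 42.2247 − 24.4238 = 17.8009.

17.8009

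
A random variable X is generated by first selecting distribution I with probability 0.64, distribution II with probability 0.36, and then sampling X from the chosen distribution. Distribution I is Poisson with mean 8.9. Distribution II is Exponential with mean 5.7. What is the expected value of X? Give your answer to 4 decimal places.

Component means — I: 8.9; II: 5.7.
E[X] = 0.64·8.9 + 0.36·5.7 = 7.748.

7.7480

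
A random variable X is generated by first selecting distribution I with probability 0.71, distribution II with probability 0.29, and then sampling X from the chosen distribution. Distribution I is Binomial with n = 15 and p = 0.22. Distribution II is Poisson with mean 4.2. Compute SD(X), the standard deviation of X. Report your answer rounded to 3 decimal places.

Per component, I: μ=3.3, E[X²]=13.464; II: μ=4.2, E[X²]=21.84.
E[X] = 0.71·3.3 + 0.29·4.2 = 3.561.
E[X²] = 0.71·13.464 + 0.29·21.84 = 15.893.
Var(X) = E[X²] − (E[X])² = 15.893 − 12.6807 = 3.21232.
SD(X) = √3.21232 = 1.79229.

1.792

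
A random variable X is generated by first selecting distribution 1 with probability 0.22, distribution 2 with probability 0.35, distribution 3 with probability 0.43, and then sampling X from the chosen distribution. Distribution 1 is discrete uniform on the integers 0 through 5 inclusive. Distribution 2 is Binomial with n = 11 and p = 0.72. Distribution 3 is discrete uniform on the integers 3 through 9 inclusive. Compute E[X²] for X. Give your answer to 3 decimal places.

41.947

For each component E[X²] = Var + (mean)², giving 1: 9.16667; 2: 64.944; 3: 40.
Overall E[X²] = 0.22·9.16667 + 0.35·64.944 + 0.43·40 = 41.9471.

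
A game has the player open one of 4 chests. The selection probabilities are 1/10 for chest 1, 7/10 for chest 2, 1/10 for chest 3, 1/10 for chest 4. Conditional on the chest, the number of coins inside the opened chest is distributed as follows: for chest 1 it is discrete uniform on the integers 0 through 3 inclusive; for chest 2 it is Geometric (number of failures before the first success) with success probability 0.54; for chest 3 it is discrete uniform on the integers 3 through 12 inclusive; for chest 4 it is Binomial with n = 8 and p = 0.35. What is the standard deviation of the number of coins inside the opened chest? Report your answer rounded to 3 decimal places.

2.495

Per component, 1: μ=1.5, E[X²]=3.5; 2: μ=0.851852, E[X²]=2.30316; 3: μ=7.5, E[X²]=64.5; 4: μ=2.8, E[X²]=9.66.
E[X] = 0.1·1.5 + 0.7·0.851852 + 0.1·7.5 + 0.1·2.8 = 1.7763.
E[X²] = 0.1·3.5 + 0.7·2.30316 + 0.1·64.5 + 0.1·9.66 = 9.37821.
Var(X) = E[X²] − (E[X])² = 9.37821 − 3.15523 = 6.22298.
SD(X) = √6.22298 = 2.49459.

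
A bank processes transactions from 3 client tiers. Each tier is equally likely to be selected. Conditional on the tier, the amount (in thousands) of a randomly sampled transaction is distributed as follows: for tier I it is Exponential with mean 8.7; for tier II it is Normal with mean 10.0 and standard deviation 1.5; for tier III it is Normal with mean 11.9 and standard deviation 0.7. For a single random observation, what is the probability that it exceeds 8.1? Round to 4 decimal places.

0.7638

Conditional on each tier, P(X > 8.1): I: 0.394146; II: 0.897363; III: 1.
By total probability, P(X > 8.1) = 0.333333·0.394146 + 0.333333·0.897363 + 0.333333·1 = 0.763836.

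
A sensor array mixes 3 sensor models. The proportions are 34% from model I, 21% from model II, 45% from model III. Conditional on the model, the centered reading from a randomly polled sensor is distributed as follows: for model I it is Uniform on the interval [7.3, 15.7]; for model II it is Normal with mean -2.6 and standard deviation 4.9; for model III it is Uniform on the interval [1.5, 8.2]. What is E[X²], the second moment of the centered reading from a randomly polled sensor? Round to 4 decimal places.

For each component E[X²] = Var + (mean)², giving I: 138.13; II: 30.77; III: 27.2633.
Overall E[X²] = 0.34·138.13 + 0.21·30.77 + 0.45·27.2633 = 65.6944.

65.6944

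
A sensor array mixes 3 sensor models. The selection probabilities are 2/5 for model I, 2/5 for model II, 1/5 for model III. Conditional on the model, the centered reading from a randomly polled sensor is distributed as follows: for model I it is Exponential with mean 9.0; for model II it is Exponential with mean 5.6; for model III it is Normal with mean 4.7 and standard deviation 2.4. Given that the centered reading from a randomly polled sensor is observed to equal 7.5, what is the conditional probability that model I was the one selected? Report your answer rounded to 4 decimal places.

0.3521

Likelihoods f(7.5 | ·): I: 0.0482887; II: 0.0467916; III: 0.0841661.
Posterior ∝ prior × likelihood. Numerator for I: 0.4·0.0482887 = 0.0193155.
Normalizing constant: 0.4·0.0482887 + 0.4·0.0467916 + 0.2·0.0841661 = 0.0548653.
P(I | observation) = 0.0193155 / 0.0548653 = 0.352053.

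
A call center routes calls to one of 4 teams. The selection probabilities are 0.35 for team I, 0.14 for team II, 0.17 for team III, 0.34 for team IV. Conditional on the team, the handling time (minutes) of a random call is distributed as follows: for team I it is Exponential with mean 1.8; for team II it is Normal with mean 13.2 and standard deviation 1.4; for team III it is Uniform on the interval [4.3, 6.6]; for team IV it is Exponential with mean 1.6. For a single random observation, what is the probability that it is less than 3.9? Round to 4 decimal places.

0.6202

Conditional on each team, P(X < 3.9): I: 0.885441; II: 1.5383e-11; III: 0; IV: 0.912621.
By total probability, P(X < 3.9) = 0.35·0.885441 + 0.14·1.5383e-11 + 0.17·0 + 0.34·0.912621 = 0.620196.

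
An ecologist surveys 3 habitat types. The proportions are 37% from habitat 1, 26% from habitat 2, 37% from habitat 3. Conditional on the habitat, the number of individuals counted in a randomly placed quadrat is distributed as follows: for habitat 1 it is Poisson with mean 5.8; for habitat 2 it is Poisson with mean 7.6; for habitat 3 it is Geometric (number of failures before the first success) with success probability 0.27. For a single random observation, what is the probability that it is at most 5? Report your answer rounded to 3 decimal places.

0.551

Conditional on each habitat, P(X ≤ 5): 1: 0.478315; 2: 0.230681; 3: 0.848666.
By total probability, P(X ≤ 5) = 0.37·0.478315 + 0.26·0.230681 + 0.37·0.848666 = 0.55096.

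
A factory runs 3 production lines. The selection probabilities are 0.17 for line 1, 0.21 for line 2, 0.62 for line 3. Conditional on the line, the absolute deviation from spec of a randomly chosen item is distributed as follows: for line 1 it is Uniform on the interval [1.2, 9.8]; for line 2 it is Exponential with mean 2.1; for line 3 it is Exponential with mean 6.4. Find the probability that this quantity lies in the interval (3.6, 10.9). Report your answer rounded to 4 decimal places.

0.3996

Conditional on each line, P(3.6 < X < 10.9): 1: 0.72093; 2: 0.174523; 3: 0.387669.
By total probability, P(3.6 < X < 10.9) = 0.17·0.72093 + 0.21·0.174523 + 0.62·0.387669 = 0.399563.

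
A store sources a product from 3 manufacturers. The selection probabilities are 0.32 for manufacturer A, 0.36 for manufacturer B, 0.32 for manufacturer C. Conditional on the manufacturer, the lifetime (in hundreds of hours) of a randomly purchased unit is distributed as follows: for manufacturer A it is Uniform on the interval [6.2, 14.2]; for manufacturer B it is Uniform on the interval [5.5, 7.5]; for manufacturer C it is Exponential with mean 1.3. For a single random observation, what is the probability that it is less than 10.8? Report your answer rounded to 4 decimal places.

0.8639

Conditional on each manufacturer, P(X < 10.8): A: 0.575; B: 1; C: 0.999753.
By total probability, P(X < 10.8) = 0.32·0.575 + 0.36·1 + 0.32·0.999753 = 0.863921.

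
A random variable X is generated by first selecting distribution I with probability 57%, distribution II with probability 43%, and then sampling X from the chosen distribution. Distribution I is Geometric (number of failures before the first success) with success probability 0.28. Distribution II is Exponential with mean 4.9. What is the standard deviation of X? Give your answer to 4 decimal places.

Per component, I: μ=2.57143, E[X²]=15.7959; II: μ=4.9, E[X²]=48.02.
E[X] = 0.57·2.57143 + 0.43·4.9 = 3.57271.
E[X²] = 0.57·15.7959 + 0.43·48.02 = 29.6523.
Var(X) = E[X²] − (E[X])² = 29.6523 − 12.7643 = 16.888.
SD(X) = √16.888 = 4.1095.

4.1095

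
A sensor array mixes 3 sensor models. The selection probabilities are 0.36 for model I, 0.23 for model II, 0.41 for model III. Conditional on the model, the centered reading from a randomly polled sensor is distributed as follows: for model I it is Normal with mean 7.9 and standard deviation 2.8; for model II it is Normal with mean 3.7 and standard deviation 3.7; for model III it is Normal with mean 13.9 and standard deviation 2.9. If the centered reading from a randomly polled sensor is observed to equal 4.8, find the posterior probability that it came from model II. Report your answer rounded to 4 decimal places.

Likelihoods f(4.8 | ·): I: 0.0771935; II: 0.103161; III: 0.0010008.
Posterior ∝ prior × likelihood. Numerator for II: 0.23·0.103161 = 0.023727.
Normalizing constant: 0.36·0.0771935 + 0.23·0.103161 + 0.41·0.0010008 = 0.051927.
P(II | observation) = 0.023727 / 0.051927 = 0.456931.

0.4569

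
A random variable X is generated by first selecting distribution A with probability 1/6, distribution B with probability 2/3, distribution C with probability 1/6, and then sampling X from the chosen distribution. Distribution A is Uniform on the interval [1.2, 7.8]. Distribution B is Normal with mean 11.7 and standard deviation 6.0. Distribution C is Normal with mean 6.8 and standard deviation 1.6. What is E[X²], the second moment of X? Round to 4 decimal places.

For each component E[X²] = Var + (mean)², giving A: 23.88; B: 172.89; C: 48.8.
Overall E[X²] = 0.166667·23.88 + 0.666667·172.89 + 0.166667·48.8 = 127.373.

127.3733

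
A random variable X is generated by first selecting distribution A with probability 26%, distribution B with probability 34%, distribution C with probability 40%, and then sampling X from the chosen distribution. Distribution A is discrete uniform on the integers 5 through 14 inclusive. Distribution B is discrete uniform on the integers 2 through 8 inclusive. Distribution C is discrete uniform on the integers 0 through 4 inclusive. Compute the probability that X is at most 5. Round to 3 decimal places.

Conditional on each component, P(X ≤ 5): A: 0.1; B: 0.571429; C: 1.
By total probability, P(X ≤ 5) = 0.26·0.1 + 0.34·0.571429 + 0.4·1 = 0.620286.

0.620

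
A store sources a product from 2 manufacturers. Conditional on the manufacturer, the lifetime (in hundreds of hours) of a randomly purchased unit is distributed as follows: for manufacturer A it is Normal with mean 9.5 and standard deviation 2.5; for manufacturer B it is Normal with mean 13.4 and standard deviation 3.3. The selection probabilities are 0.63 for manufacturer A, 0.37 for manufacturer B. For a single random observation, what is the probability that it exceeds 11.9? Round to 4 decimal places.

Conditional on each manufacturer, P(X > 11.9): A: 0.168528; B: 0.675282.
By total probability, P(X > 11.9) = 0.63·0.168528 + 0.37·0.675282 = 0.356027.

0.3560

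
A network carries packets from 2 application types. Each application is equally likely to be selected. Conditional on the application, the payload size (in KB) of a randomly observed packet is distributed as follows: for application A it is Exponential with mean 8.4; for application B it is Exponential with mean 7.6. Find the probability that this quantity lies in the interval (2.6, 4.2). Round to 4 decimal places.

0.1311

Conditional on each application, P(2.6 < X < 4.2): A: 0.127266; B: 0.13484.
By total probability, P(2.6 < X < 4.2) = 0.5·0.127266 + 0.5·0.13484 = 0.131053.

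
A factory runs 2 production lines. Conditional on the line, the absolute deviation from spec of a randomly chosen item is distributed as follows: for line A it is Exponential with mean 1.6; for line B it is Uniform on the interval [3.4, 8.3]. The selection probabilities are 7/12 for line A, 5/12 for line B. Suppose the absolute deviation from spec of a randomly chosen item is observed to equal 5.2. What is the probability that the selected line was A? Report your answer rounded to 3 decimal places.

Likelihoods f(5.2 | ·): A: 0.0242339; B: 0.204082.
Posterior ∝ prior × likelihood. Numerator for A: 0.583333·0.0242339 = 0.0141364.
Normalizing constant: 0.583333·0.0242339 + 0.416667·0.204082 = 0.0991704.
P(A | observation) = 0.0141364 / 0.0991704 = 0.142547.

0.143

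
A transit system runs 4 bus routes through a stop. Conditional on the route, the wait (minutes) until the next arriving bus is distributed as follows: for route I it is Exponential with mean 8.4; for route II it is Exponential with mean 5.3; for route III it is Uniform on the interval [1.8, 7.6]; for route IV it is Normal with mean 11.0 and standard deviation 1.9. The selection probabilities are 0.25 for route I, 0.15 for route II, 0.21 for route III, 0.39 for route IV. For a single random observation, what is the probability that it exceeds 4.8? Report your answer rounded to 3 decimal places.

Conditional on each route, P(X > 4.8): I: 0.564718; II: 0.404275; III: 0.482759; IV: 0.999449.
By total probability, P(X > 4.8) = 0.25·0.564718 + 0.15·0.404275 + 0.21·0.482759 + 0.39·0.999449 = 0.692985.

0.693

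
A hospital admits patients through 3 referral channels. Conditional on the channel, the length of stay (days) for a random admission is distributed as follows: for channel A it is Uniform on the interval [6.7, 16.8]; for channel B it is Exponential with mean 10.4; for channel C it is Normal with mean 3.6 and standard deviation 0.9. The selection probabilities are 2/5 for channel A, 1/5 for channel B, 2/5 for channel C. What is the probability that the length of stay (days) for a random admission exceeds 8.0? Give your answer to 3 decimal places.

Conditional on each channel, P(X > 8.0): A: 0.871287; B: 0.463369; C: 5.07034e-07.
By total probability, P(X > 8.0) = 0.4·0.871287 + 0.2·0.463369 + 0.4·5.07034e-07 = 0.441189.

0.441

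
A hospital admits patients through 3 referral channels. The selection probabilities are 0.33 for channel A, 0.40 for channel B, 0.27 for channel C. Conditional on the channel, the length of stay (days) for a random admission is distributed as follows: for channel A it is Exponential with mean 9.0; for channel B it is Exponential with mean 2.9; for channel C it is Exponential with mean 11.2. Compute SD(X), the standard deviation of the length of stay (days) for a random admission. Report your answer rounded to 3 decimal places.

Per component, A: μ=9, E[X²]=162; B: μ=2.9, E[X²]=16.82; C: μ=11.2, E[X²]=250.88.
E[X] = 0.33·9 + 0.4·2.9 + 0.27·11.2 = 7.154.
E[X²] = 0.33·162 + 0.4·16.82 + 0.27·250.88 = 127.926.
Var(X) = E[X²] − (E[X])² = 127.926 − 51.1797 = 76.7459.
SD(X) = √76.7459 = 8.76047.

8.760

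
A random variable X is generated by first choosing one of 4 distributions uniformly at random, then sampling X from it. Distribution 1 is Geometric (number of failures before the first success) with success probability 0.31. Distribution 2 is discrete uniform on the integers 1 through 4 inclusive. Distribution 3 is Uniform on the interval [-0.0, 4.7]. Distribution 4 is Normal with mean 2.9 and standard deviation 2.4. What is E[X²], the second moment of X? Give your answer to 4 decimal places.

10.2919

For each component E[X²] = Var + (mean)², giving 1: 12.1342; 2: 7.5; 3: 7.36333; 4: 14.17.
Overall E[X²] = 0.25·12.1342 + 0.25·7.5 + 0.25·7.36333 + 0.25·14.17 = 10.2919.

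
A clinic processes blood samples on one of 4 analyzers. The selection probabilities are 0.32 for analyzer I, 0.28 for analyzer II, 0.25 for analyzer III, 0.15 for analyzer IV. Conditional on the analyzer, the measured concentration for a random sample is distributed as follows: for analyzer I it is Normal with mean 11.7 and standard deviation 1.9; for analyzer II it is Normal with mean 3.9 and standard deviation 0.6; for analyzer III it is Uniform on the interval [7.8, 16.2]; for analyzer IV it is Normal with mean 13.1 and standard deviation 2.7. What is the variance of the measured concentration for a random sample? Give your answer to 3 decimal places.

17.565

Per component, I: μ=11.7, E[X²]=140.5; II: μ=3.9, E[X²]=15.57; III: μ=12, E[X²]=149.88; IV: μ=13.1, E[X²]=178.9.
E[X] = 0.32·11.7 + 0.28·3.9 + 0.25·12 + 0.15·13.1 = 9.801.
E[X²] = 0.32·140.5 + 0.28·15.57 + 0.25·149.88 + 0.15·178.9 = 113.625.
Var(X) = E[X²] − (E[X])² = 113.625 − 96.0596 = 17.565.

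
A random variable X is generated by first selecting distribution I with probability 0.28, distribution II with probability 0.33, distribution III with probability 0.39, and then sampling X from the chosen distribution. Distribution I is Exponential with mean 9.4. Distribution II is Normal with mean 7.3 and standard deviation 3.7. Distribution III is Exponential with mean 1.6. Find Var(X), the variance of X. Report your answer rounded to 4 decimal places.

Per component, I: μ=9.4, E[X²]=176.72; II: μ=7.3, E[X²]=66.98; III: μ=1.6, E[X²]=5.12.
E[X] = 0.28·9.4 + 0.33·7.3 + 0.39·1.6 = 5.665.
E[X²] = 0.28·176.72 + 0.33·66.98 + 0.39·5.12 = 73.5818.
Var(X) = E[X²] − (E[X])² = 73.5818 − 32.0922 = 41.4896.

41.4896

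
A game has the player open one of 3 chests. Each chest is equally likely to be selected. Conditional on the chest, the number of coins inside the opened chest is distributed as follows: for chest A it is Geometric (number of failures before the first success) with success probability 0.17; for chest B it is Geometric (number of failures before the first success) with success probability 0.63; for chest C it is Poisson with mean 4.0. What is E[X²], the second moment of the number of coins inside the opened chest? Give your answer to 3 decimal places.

For each component E[X²] = Var + (mean)², giving A: 52.5571; B: 1.27715; C: 20.
Overall E[X²] = 0.333333·52.5571 + 0.333333·1.27715 + 0.333333·20 = 24.6114.

24.611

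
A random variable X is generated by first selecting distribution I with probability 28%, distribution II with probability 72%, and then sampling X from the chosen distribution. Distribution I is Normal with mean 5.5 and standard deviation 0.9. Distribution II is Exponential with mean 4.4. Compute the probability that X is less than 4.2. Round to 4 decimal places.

Conditional on each component, P(X < 4.2): I: 0.074307; II: 0.615013.
By total probability, P(X < 4.2) = 0.28·0.074307 + 0.72·0.615013 = 0.463615.

0.4636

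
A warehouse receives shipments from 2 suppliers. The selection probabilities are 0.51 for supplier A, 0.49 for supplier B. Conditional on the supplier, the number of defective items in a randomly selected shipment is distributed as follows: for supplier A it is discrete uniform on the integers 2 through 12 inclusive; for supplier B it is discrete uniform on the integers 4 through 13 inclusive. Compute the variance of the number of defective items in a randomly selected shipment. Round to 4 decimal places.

9.7048

Per component, A: μ=7, E[X²]=59; B: μ=8.5, E[X²]=80.5.
E[X] = 0.51·7 + 0.49·8.5 = 7.735.
E[X²] = 0.51·59 + 0.49·80.5 = 69.535.
Var(X) = E[X²] − (E[X])² = 69.535 − 59.8302 = 9.70477.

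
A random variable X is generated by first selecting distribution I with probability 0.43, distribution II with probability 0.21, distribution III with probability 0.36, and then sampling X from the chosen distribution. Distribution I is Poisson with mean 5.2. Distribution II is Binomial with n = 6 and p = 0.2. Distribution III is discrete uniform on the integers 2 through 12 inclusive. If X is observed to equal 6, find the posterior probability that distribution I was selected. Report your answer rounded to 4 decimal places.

0.6655

Likelihoods P(X=6 | ·): I: 0.15148; II: 6.4e-05; III: 0.0909091.
Posterior ∝ prior × likelihood. Numerator for I: 0.43·0.15148 = 0.0651365.
Normalizing constant: 0.43·0.15148 + 0.21·6.4e-05 + 0.36·0.0909091 = 0.0978773.
P(I | observation) = 0.0651365 / 0.0978773 = 0.665492.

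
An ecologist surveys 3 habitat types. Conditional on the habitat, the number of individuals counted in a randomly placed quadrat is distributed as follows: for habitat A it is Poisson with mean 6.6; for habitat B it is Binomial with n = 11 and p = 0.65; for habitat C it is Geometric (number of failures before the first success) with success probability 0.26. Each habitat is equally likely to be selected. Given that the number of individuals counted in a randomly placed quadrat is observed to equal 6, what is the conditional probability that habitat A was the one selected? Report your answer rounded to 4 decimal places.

0.4090

Likelihoods P(X=6 | ·): A: 0.156166; B: 0.183005; C: 0.0426937.
Posterior ∝ prior × likelihood. Numerator for A: 0.333333·0.156166 = 0.0520555.
Normalizing constant: 0.333333·0.156166 + 0.333333·0.183005 + 0.333333·0.0426937 = 0.127288.
P(A | observation) = 0.0520555 / 0.127288 = 0.408957.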